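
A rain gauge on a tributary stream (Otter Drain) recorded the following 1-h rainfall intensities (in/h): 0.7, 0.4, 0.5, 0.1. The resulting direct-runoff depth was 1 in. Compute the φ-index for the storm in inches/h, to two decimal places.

Only the 3 blocks with intensity above φ contribute runoff: 0.7, 0.4, 0.5 in/h.
Σ(I−φ)·Δt = d  ⇒  (0.7+0.4+0.5 − 3φ)·1 = 1
φ = (1.600 − 1/1) / 3 = 0.20 in/h.

φ ≈ 0.20 in/h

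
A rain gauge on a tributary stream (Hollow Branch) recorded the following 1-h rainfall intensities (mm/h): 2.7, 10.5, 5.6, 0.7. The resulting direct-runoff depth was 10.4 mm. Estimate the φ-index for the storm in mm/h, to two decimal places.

φ ≈ 2.85 mm/h

Only the 2 blocks with intensity above φ contribute runoff: 10.5, 5.6 mm/h.
Σ(I−φ)·Δt = d  ⇒  (10.5+5.6 − 2φ)·1 = 10.4
φ = (16.10 − 10.4/1) / 2 = 2.85 mm/h.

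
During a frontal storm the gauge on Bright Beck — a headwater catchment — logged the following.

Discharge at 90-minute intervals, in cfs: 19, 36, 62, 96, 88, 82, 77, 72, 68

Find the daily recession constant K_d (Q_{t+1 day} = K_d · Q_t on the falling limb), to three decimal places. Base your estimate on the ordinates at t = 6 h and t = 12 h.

Between t = 6 h and t = 12 h the flow falls from 88 to 68 cfs over 4×1.5 h = 6 h.
Per-interval ratio K = (68/88)^(1/4) = 0.9376; K_d = K^(24/1.5) = 0.357.

K_d ≈ 0.357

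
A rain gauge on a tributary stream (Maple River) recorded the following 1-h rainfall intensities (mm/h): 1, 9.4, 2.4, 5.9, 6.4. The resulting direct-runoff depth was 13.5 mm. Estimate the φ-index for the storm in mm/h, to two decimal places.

φ ≈ 2.73 mm/h

Only the 3 blocks with intensity above φ contribute runoff: 9.4, 5.9, 6.4 mm/h.
Σ(I−φ)·Δt = d  ⇒  (9.4+5.9+6.4 − 3φ)·1 = 13.5
φ = (21.70 − 13.5/1) / 3 = 2.73 mm/h.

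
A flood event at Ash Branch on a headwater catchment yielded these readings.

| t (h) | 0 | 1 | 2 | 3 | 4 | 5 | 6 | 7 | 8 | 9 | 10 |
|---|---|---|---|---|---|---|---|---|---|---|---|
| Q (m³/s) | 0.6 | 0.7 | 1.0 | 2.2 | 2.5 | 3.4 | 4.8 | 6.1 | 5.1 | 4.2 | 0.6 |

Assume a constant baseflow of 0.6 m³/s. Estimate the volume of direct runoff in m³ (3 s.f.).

Direct-runoff ordinates (Q − Q_b): 0.0, 0.1, 0.4, 1.6, 1.9, 2.8, 4.2, 5.5, 4.5, 3.6, 0.0 m³/s.
ΣQ_DR = 24.60 m³/s.
With Δt = 1 h = 3600 s, V = ΣQ_DR · Δt = 24.60 × 3600 = 88600 m³.

V ≈ 88600 m³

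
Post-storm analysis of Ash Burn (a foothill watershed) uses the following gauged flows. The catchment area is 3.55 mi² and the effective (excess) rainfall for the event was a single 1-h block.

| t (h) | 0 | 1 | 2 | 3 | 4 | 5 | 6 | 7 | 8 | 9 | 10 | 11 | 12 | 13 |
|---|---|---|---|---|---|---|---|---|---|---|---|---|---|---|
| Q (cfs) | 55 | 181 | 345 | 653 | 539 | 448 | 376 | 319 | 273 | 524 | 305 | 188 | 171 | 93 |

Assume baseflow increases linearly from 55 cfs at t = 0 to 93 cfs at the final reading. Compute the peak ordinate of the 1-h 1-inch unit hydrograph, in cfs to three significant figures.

Direct runoff: 0.00, 123.08, 284.15, 589.23, 472.31, 378.38, 303.46, 243.54, 194.62, 442.69, 220.77, 100.85, 80.92, 0.00 cfs; ΣQ_DR = 3434 cfs, peak = 589.23 cfs.
Runoff depth d = ΣQ_DR·Δt / A = 3434 × 3600 / (3.55 mi²) = 1.499 in.
The 1-inch UH is the DRH scaled by (1 in)/d, so U_p = 589.23 × 1/1.499 = 393 cfs.

U_p ≈ 393 cfs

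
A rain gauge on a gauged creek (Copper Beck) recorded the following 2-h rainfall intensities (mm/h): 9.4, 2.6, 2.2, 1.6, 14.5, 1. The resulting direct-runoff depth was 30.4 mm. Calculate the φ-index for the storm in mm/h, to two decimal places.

φ ≈ 4.35 mm/h

Only the 2 blocks with intensity above φ contribute runoff: 9.4, 14.5 mm/h.
Σ(I−φ)·Δt = d  ⇒  (9.4+14.5 − 2φ)·2 = 30.4
φ = (23.90 − 30.4/2) / 2 = 4.35 mm/h.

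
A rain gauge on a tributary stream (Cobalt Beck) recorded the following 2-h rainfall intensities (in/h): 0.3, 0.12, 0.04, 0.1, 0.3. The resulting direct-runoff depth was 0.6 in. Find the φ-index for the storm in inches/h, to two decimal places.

Only the 2 blocks with intensity above φ contribute runoff: 0.3, 0.3 in/h.
Σ(I−φ)·Δt = d  ⇒  (0.3+0.3 − 2φ)·2 = 0.6
φ = (0.6000 − 0.6/2) / 2 = 0.15 in/h.

φ ≈ 0.15 in/h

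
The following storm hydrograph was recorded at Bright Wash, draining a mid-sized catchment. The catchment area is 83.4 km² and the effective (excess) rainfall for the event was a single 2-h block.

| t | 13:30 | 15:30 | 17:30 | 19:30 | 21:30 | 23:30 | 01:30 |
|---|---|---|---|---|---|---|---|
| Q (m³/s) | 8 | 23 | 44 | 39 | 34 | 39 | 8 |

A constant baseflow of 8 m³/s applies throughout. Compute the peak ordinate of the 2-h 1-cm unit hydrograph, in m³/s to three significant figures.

Direct runoff: 0.0, 15.0, 36.0, 31.0, 26.0, 31.0, 0.0 m³/s; ΣQ_DR = 139.0 m³/s, peak = 36.0 m³/s.
Runoff depth d = ΣQ_DR·Δt / A = 139.0 × 7200 / (83.4 km²) = 12.00 mm.
The 1-cm UH is the DRH scaled by (10 mm)/d, so U_p = 36.0 × 10/12.00 = 30.0 m³/s.

U_p ≈ 30.0 m³/s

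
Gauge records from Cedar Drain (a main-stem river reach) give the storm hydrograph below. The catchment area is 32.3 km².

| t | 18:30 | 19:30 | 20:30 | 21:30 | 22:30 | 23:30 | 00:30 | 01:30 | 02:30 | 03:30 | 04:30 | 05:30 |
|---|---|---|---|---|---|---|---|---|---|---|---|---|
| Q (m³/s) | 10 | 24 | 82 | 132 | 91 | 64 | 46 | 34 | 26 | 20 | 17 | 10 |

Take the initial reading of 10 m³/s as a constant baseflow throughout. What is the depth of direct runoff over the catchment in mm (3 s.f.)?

Direct runoff: 0.0, 14.0, 72.0, 122.0, 81.0, 54.0, 36.0, 24.0, 16.0, 10.0, 7.0, 0.0 m³/s; ΣQ_DR = 436.0 m³/s.
V = ΣQ_DR · Δt = 436.0 × 3600 s = 1.570 × 10^6 m³.
Over A = 32.3 km², depth = V / A = 48.6 mm.

d ≈ 48.6 mm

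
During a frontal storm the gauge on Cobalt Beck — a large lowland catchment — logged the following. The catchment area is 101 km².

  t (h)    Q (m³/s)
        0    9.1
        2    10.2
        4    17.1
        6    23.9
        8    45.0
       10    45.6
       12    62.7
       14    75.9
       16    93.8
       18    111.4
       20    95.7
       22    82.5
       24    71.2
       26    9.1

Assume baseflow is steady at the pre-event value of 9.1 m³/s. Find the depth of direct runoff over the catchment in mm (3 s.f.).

d ≈ 44.6 mm

Direct runoff: 0.0, 1.1, 8.0, 14.8, 35.9, 36.5, 53.6, 66.8, 84.7, 102.3, 86.6, 73.4, 62.1, 0.0 m³/s; ΣQ_DR = 625.8 m³/s.
V = ΣQ_DR · Δt = 625.8 × 7200 s = 4.506 × 10^6 m³.
Over A = 101 km², depth = V / A = 44.6 mm.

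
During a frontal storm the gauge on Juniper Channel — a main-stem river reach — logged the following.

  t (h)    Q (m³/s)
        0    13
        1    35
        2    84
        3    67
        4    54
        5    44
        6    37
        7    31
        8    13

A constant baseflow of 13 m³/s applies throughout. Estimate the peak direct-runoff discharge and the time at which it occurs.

Subtracting baseflow gives direct-runoff ordinates: 0.0, 22.0, 71.0, 54.0, 41.0, 31.0, 24.0, 18.0, 0.0 m³/s.
The maximum is 71.0 m³/s, occurring at the reading for t = 2 h.

Q_p = 71.0 m³/s at t = 2 h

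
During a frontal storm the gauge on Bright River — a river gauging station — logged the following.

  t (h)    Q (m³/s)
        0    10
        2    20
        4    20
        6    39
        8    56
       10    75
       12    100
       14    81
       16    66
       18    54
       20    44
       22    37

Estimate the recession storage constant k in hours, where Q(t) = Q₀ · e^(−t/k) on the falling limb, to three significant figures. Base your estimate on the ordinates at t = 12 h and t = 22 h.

On the falling limb, Q drops from 100 to 37 m³/s between t = 12 h and t = 22 h (Δt = 10 h).
k = −Δt / ln(Q₂/Q₁) = −10 / ln(37/100) = 10.1 h.

k ≈ 10.1 h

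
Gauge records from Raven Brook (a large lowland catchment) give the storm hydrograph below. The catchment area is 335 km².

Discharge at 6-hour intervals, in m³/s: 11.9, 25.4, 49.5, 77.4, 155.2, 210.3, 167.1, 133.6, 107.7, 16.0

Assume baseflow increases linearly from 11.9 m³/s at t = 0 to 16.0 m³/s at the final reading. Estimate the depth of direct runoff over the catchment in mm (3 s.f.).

d ≈ 52.5 mm

Direct runoff: 0.00, 13.04, 36.69, 64.13, 141.48, 196.12, 152.47, 118.51, 92.16, 0.00 m³/s; ΣQ_DR = 814.6 m³/s.
V = ΣQ_DR · Δt = 814.6 × 21600 s = 1.760 × 10^7 m³.
Over A = 335 km², depth = V / A = 52.5 mm.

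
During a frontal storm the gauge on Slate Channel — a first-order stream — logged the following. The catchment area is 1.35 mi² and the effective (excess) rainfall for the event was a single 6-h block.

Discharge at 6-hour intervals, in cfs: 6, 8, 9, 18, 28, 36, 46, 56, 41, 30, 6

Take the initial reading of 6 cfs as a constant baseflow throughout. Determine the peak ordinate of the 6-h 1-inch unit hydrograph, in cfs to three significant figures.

U_p ≈ 33.3 cfs

Direct runoff: 0.0, 2.0, 3.0, 12.0, 22.0, 30.0, 40.0, 50.0, 35.0, 24.0, 0.0 cfs; ΣQ_DR = 218.0 cfs, peak = 50.0 cfs.
Runoff depth d = ΣQ_DR·Δt / A = 218.0 × 21600 / (1.35 mi²) = 1.501 in.
The 1-inch UH is the DRH scaled by (1 in)/d, so U_p = 50.0 × 1/1.501 = 33.3 cfs.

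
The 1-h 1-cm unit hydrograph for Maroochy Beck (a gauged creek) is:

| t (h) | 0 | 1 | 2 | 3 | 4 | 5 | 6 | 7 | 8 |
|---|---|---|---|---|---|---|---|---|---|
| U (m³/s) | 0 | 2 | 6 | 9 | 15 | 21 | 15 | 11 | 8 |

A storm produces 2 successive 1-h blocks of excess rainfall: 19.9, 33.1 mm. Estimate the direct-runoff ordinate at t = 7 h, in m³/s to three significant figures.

By discrete convolution, Q_j = Σ (P_i / 10 mm) · U_{j−i}.
At t = 7 h (j=7): Q = (19.9/10)·11 + (33.1/10)·15 = 71.5 m³/s.

Q ≈ 71.5 m³/s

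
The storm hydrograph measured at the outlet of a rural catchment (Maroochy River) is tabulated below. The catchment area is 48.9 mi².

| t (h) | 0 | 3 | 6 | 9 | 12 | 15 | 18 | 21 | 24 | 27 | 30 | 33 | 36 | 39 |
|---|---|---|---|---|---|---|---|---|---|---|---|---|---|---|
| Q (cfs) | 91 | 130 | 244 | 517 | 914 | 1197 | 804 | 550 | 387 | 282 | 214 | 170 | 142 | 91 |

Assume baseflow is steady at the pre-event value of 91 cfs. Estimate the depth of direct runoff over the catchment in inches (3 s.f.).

Direct runoff: 0.0, 39.0, 153.0, 426.0, 823.0, 1106.0, 713.0, 459.0, 296.0, 191.0, 123.0, 79.0, 51.0, 0.0 cfs; ΣQ_DR = 4459 cfs.
V = ΣQ_DR · Δt = 4459 × 10800 s = 4.816 × 10^7 ft³.
Over A = 48.9 mi², depth = V / A = 0.424 in.

d ≈ 0.424 in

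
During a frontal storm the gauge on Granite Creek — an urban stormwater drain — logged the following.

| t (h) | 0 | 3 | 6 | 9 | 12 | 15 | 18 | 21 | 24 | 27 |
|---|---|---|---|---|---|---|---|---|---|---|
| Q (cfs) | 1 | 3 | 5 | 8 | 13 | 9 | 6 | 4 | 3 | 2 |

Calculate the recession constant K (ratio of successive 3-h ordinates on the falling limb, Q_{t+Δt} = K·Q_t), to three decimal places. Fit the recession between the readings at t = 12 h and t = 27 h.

Using the recession-limb readings at t = 12 h and t = 27 h: Q falls from 13 to 2 cfs over 5 intervals.
K = (Q₂/Q₁)^(1/5) = (2/13)^(1/5) = 0.688.

K ≈ 0.688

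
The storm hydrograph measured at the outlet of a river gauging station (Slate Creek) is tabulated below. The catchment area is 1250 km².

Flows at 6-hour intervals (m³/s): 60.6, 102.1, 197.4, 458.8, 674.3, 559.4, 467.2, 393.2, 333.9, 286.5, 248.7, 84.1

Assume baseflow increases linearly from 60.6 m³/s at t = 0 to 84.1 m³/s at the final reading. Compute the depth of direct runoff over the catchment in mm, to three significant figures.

d ≈ 51.8 mm

Direct runoff: 0.00, 39.36, 132.53, 391.79, 605.15, 488.12, 393.78, 317.65, 256.21, 206.67, 166.74, 0.00 m³/s; ΣQ_DR = 2998 m³/s.
V = ΣQ_DR · Δt = 2998 × 21600 s = 6.476 × 10^7 m³.
Over A = 1250 km², depth = V / A = 51.8 mm.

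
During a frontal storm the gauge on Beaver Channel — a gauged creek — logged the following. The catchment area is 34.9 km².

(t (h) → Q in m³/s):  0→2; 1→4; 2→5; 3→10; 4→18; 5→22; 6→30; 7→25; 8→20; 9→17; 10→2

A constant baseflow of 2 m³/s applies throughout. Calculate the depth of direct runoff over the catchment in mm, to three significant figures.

Direct runoff: 0.0, 2.0, 3.0, 8.0, 16.0, 20.0, 28.0, 23.0, 18.0, 15.0, 0.0 m³/s; ΣQ_DR = 133.0 m³/s.
V = ΣQ_DR · Δt = 133.0 × 3600 s = 4.788 × 10^5 m³.
Over A = 34.9 km², depth = V / A = 13.7 mm.

d ≈ 13.7 mm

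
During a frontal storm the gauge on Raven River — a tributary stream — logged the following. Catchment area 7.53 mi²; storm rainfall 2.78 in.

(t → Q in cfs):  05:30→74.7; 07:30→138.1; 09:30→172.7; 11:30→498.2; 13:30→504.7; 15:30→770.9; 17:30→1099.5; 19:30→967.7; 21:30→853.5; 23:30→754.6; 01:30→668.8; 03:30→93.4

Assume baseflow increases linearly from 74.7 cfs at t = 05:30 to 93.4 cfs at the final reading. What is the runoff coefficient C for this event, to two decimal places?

ΣQ_DR = 5588 cfs; V = ΣQ_DR·Δt = 4.024 × 10^7 ft³.
Runoff depth d = V / A = 2.300 in.
C = d / P = 2.300 / 2.78 = 0.83.

C ≈ 0.83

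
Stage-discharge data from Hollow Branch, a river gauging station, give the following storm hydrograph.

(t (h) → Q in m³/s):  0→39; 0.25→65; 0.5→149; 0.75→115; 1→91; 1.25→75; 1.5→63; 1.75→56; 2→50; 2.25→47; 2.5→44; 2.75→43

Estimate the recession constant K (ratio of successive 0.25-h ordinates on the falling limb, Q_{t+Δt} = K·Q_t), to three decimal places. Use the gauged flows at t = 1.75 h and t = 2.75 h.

K ≈ 0.936

Using the recession-limb readings at t = 1.75 h and t = 2.75 h: Q falls from 56 to 43 m³/s over 4 intervals.
K = (Q₂/Q₁)^(1/4) = (43/56)^(1/4) = 0.936.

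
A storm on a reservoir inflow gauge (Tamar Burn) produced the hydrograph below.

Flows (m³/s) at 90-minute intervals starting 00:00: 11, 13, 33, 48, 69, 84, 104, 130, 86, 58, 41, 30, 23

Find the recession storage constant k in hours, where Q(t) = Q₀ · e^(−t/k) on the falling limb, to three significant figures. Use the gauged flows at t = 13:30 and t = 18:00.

k ≈ 4.87 h

On the falling limb, Q drops from 58 to 23 m³/s between t = 13:30 and t = 18:00 (Δt = 4.5 h).
k = −Δt / ln(Q₂/Q₁) = −4.5 / ln(23/58) = 4.87 h.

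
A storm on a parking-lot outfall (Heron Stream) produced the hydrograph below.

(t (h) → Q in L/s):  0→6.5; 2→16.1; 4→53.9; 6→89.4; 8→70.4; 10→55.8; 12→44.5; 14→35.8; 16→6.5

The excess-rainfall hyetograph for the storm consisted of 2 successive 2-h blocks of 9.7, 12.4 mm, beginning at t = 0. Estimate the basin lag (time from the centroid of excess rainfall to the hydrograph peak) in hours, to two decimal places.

t_L ≈ 3.88 h

Centroid of excess rainfall: t_c = Σ P_i·t̄_i / ΣP_i = 2.1222 h (block centres at 1, 3 h).
Hydrograph peak occurs at t = 6 h, so basin lag t_L = 6 − 2.1222 = 3.88 h.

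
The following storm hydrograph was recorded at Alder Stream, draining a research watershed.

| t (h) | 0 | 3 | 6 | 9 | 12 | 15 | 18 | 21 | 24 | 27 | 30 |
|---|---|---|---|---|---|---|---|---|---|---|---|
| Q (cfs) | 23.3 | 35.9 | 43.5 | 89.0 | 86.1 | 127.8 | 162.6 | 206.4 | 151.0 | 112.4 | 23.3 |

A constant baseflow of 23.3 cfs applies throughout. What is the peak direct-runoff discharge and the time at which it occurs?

Subtracting baseflow gives direct-runoff ordinates: 0.0, 12.6, 20.2, 65.7, 62.8, 104.5, 139.3, 183.1, 127.7, 89.1, 0.0 cfs.
The maximum is 183.1 cfs, occurring at the reading for t = 21 h.

Q_p = 183.1 cfs at t = 21 h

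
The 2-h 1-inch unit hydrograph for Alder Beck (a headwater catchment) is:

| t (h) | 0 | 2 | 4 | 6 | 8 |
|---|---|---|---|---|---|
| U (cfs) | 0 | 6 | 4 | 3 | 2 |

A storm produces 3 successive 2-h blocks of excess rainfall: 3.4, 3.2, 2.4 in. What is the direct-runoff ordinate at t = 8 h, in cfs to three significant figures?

Q ≈ 26.0 cfs

By discrete convolution, Q_j = Σ (P_i / 1 in) · U_{j−i}.
At t = 8 h (j=4): Q = (3.4/1)·2 + (3.2/1)·3 + (2.4/1)·4 = 26.0 cfs.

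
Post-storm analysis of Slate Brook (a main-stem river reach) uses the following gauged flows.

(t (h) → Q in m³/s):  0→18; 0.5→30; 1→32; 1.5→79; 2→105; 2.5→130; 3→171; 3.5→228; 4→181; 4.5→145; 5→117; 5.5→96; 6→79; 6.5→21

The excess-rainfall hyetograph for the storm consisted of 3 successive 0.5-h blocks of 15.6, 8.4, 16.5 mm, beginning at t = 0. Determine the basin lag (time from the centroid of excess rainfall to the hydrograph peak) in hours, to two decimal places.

Centroid of excess rainfall: t_c = Σ P_i·t̄_i / ΣP_i = 0.7611 h (block centres at 0.25, 0.75, 1.25 h).
Hydrograph peak occurs at t = 3.5 h, so basin lag t_L = 3.5 − 0.7611 = 2.74 h.

t_L ≈ 2.74 h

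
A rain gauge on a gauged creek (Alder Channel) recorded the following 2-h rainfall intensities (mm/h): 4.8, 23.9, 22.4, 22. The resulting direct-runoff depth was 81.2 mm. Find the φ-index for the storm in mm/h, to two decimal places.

Only the 3 blocks with intensity above φ contribute runoff: 23.9, 22.4, 22 mm/h.
Σ(I−φ)·Δt = d  ⇒  (23.9+22.4+22 − 3φ)·2 = 81.2
φ = (68.30 − 81.2/2) / 3 = 9.23 mm/h.

φ ≈ 9.23 mm/h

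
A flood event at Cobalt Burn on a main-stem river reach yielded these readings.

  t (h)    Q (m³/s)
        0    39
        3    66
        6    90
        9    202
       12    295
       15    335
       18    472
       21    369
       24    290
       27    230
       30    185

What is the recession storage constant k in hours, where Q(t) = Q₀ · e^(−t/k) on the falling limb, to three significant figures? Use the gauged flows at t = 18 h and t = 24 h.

On the falling limb, Q drops from 472 to 290 m³/s between t = 18 h and t = 24 h (Δt = 6 h).
k = −Δt / ln(Q₂/Q₁) = −6 / ln(290/472) = 12.3 h.

k ≈ 12.3 h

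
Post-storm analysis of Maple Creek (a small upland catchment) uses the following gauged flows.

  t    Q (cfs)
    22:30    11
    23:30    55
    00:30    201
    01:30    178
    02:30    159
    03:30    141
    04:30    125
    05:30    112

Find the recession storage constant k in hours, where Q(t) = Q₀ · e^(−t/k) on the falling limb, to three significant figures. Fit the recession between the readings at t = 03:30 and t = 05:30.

On the falling limb, Q drops from 141 to 112 cfs between t = 03:30 and t = 05:30 (Δt = 2 h).
k = −Δt / ln(Q₂/Q₁) = −2 / ln(112/141) = 8.69 h.

k ≈ 8.69 h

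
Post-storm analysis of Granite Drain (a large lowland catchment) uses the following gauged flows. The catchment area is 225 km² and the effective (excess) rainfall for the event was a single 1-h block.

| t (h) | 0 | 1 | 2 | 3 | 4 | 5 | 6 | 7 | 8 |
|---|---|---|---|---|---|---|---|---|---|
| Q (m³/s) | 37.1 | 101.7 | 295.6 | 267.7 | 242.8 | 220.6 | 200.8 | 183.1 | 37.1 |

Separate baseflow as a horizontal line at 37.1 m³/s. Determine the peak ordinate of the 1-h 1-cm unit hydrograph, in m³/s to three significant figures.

Direct runoff: 0.0, 64.6, 258.5, 230.6, 205.7, 183.5, 163.7, 146.0, 0.0 m³/s; ΣQ_DR = 1253 m³/s, peak = 258.5 m³/s.
Runoff depth d = ΣQ_DR·Δt / A = 1253 × 3600 / (225 km²) = 20.04 mm.
The 1-cm UH is the DRH scaled by (10 mm)/d, so U_p = 258.5 × 10/20.04 = 129 m³/s.

U_p ≈ 129 m³/s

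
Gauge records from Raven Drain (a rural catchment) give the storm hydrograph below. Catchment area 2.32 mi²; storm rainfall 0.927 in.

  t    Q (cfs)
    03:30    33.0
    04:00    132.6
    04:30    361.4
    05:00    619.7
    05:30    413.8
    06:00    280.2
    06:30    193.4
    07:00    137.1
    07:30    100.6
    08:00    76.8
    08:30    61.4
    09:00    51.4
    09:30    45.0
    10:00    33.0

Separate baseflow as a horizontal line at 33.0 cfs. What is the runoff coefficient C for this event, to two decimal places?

ΣQ_DR = 2077 cfs; V = ΣQ_DR·Δt = 3.739 × 10^6 ft³.
Runoff depth d = V / A = 0.6938 in.
C = d / P = 0.6938 / 0.927 = 0.75.

C ≈ 0.75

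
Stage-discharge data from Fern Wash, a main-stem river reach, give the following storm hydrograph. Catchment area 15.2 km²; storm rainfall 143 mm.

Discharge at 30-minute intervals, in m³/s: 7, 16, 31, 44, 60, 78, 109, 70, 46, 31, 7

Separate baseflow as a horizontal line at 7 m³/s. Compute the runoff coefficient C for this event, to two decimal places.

C ≈ 0.35

ΣQ_DR = 422.0 m³/s; V = ΣQ_DR·Δt = 7.596 × 10^5 m³.
Runoff depth d = V / A = 49.97 mm.
C = d / P = 49.97 / 143 = 0.35.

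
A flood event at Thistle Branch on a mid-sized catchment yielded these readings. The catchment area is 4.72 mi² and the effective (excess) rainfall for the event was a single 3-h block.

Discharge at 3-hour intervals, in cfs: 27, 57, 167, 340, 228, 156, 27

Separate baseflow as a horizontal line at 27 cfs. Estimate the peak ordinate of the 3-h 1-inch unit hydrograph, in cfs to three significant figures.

Direct runoff: 0.0, 30.0, 140.0, 313.0, 201.0, 129.0, 0.0 cfs; ΣQ_DR = 813.0 cfs, peak = 313.0 cfs.
Runoff depth d = ΣQ_DR·Δt / A = 813.0 × 10800 / (4.72 mi²) = 0.8007 in.
The 1-inch UH is the DRH scaled by (1 in)/d, so U_p = 313.0 × 1/0.8007 = 391 cfs.

U_p ≈ 391 cfs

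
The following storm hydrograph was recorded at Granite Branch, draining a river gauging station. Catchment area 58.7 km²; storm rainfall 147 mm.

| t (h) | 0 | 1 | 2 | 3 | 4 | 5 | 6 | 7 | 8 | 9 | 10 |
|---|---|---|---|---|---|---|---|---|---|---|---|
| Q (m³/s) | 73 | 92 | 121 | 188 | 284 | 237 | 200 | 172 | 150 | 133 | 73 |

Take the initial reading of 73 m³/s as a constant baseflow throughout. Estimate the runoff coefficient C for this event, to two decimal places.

ΣQ_DR = 920.0 m³/s; V = ΣQ_DR·Δt = 3.312 × 10^6 m³.
Runoff depth d = V / A = 56.42 mm.
C = d / P = 56.42 / 147 = 0.38.

C ≈ 0.38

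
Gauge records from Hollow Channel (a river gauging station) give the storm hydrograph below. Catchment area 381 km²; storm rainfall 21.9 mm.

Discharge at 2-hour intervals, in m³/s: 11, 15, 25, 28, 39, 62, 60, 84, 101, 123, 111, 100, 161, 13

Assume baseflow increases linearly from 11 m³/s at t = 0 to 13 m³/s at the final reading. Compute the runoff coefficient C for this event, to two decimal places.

ΣQ_DR = 765.0 m³/s; V = ΣQ_DR·Δt = 5.508 × 10^6 m³.
Runoff depth d = V / A = 14.46 mm.
C = d / P = 14.46 / 21.9 = 0.66.

C ≈ 0.66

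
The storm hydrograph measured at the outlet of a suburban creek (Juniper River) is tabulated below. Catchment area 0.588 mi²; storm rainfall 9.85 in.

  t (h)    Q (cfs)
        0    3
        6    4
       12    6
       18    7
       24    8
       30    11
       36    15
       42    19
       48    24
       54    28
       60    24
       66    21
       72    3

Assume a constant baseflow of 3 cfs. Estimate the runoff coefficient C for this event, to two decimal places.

C ≈ 0.22

ΣQ_DR = 134.0 cfs; V = ΣQ_DR·Δt = 2.894 × 10^6 ft³.
Runoff depth d = V / A = 2.119 in.
C = d / P = 2.119 / 9.85 = 0.22.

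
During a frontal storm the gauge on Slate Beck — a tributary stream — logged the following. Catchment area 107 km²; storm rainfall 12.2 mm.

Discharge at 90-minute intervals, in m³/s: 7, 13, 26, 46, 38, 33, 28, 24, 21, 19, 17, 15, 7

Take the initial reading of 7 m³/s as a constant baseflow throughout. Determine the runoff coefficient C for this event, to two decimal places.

ΣQ_DR = 203.0 m³/s; V = ΣQ_DR·Δt = 1.096 × 10^6 m³.
Runoff depth d = V / A = 10.24 mm.
C = d / P = 10.24 / 12.2 = 0.84.

C ≈ 0.84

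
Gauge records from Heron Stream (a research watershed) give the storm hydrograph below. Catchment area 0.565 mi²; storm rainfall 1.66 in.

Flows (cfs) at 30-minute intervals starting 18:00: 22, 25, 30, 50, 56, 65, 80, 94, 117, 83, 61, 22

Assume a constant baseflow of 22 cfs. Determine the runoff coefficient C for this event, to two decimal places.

ΣQ_DR = 441.0 cfs; V = ΣQ_DR·Δt = 7.938 × 10^5 ft³.
Runoff depth d = V / A = 0.6047 in.
C = d / P = 0.6047 / 1.66 = 0.36.

C ≈ 0.36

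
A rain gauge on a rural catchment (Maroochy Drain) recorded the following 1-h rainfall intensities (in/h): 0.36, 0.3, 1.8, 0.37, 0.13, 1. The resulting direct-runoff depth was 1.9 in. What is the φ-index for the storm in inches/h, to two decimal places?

Only the 2 blocks with intensity above φ contribute runoff: 1.8, 1 in/h.
Σ(I−φ)·Δt = d  ⇒  (1.8+1 − 2φ)·1 = 1.9
φ = (2.800 − 1.9/1) / 2 = 0.45 in/h.

φ ≈ 0.45 in/h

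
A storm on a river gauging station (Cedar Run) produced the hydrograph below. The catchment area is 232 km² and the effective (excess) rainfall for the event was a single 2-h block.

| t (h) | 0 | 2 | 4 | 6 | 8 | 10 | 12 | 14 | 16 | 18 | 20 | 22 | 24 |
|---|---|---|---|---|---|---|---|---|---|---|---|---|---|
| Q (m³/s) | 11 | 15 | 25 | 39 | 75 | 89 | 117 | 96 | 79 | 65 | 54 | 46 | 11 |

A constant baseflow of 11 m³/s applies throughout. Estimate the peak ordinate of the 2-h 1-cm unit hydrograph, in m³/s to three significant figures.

Direct runoff: 0.0, 4.0, 14.0, 28.0, 64.0, 78.0, 106.0, 85.0, 68.0, 54.0, 43.0, 35.0, 0.0 m³/s; ΣQ_DR = 579.0 m³/s, peak = 106.0 m³/s.
Runoff depth d = ΣQ_DR·Δt / A = 579.0 × 7200 / (232 km²) = 17.97 mm.
The 1-cm UH is the DRH scaled by (10 mm)/d, so U_p = 106.0 × 10/17.97 = 59.0 m³/s.

U_p ≈ 59.0 m³/s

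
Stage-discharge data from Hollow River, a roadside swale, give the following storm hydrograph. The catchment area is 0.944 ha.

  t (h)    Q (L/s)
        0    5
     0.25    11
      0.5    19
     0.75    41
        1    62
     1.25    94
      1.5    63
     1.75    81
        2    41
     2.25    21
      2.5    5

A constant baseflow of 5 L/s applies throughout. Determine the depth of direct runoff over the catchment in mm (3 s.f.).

Direct runoff: 0.0, 6.0, 14.0, 36.0, 57.0, 89.0, 58.0, 76.0, 36.0, 16.0, 0.0 L/s; ΣQ_DR = 388.0 L/s.
V = ΣQ_DR · Δt = 388.0 × 900 s = 3.492 × 10^5 L.
Over A = 0.944 ha, depth = V / A = 37.0 mm.

d ≈ 37.0 mm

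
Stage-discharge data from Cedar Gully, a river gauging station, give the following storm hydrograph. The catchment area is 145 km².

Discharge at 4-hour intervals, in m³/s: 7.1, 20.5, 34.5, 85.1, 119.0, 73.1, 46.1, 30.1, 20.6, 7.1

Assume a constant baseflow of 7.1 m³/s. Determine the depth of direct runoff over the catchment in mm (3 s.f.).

d ≈ 37.0 mm

Direct runoff: 0.0, 13.4, 27.4, 78.0, 111.9, 66.0, 39.0, 23.0, 13.5, 0.0 m³/s; ΣQ_DR = 372.2 m³/s.
V = ΣQ_DR · Δt = 372.2 × 14400 s = 5.360 × 10^6 m³.
Over A = 145 km², depth = V / A = 37.0 mm.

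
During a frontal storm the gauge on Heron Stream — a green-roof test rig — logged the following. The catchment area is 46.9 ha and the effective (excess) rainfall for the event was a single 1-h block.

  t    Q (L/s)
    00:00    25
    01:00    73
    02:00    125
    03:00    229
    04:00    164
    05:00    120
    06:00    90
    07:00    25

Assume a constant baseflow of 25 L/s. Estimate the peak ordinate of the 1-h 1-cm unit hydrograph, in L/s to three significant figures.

Direct runoff: 0.0, 48.0, 100.0, 204.0, 139.0, 95.0, 65.0, 0.0 L/s; ΣQ_DR = 651.0 L/s, peak = 204.0 L/s.
Runoff depth d = ΣQ_DR·Δt / A = 651.0 × 3600 / (46.9 ha) = 4.997 mm.
The 1-cm UH is the DRH scaled by (10 mm)/d, so U_p = 204.0 × 10/4.997 = 408 L/s.

U_p ≈ 408 L/s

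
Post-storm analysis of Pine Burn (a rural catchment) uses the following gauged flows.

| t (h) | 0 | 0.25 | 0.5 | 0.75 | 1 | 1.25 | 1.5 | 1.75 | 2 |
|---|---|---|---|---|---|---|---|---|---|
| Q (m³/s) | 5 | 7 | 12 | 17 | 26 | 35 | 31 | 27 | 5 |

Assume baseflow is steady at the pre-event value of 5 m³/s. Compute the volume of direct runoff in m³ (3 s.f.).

V ≈ 1.08 × 10^5 m³

Direct-runoff ordinates (Q − Q_b): 0.0, 2.0, 7.0, 12.0, 21.0, 30.0, 26.0, 22.0, 0.0 m³/s.
ΣQ_DR = 120.0 m³/s.
With Δt = 0.25 h = 900 s, V = ΣQ_DR · Δt = 120.0 × 900 = 1.08 × 10^5 m³.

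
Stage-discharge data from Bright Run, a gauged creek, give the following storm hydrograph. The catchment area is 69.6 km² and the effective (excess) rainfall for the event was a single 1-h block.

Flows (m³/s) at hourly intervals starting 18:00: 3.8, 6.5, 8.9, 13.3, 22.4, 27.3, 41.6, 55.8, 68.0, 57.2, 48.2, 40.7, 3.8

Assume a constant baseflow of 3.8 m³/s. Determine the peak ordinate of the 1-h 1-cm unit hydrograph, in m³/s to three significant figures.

Direct runoff: 0.0, 2.7, 5.1, 9.5, 18.6, 23.5, 37.8, 52.0, 64.2, 53.4, 44.4, 36.9, 0.0 m³/s; ΣQ_DR = 348.1 m³/s, peak = 64.2 m³/s.
Runoff depth d = ΣQ_DR·Δt / A = 348.1 × 3600 / (69.6 km²) = 18.01 mm.
The 1-cm UH is the DRH scaled by (10 mm)/d, so U_p = 64.2 × 10/18.01 = 35.7 m³/s.

U_p ≈ 35.7 m³/s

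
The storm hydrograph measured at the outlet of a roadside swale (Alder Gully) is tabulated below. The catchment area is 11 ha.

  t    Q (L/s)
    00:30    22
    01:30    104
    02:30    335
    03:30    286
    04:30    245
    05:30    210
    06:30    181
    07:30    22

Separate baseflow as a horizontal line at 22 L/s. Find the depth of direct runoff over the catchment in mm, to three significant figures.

d ≈ 40.2 mm

Direct runoff: 0.0, 82.0, 313.0, 264.0, 223.0, 188.0, 159.0, 0.0 L/s; ΣQ_DR = 1229 L/s.
V = ΣQ_DR · Δt = 1229 × 3600 s = 4.424 × 10^6 L.
Over A = 11 ha, depth = V / A = 40.2 mm.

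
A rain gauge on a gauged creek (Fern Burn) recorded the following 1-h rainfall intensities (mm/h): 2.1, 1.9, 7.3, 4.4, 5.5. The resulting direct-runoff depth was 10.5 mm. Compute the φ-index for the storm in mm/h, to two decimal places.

φ ≈ 2.23 mm/h

Only the 3 blocks with intensity above φ contribute runoff: 7.3, 4.4, 5.5 mm/h.
Σ(I−φ)·Δt = d  ⇒  (7.3+4.4+5.5 − 3φ)·1 = 10.5
φ = (17.20 − 10.5/1) / 3 = 2.23 mm/h.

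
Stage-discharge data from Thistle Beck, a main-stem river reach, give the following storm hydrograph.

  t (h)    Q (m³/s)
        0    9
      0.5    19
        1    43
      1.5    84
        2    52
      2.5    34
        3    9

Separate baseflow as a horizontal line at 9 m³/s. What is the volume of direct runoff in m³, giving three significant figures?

Direct-runoff ordinates (Q − Q_b): 0.0, 10.0, 34.0, 75.0, 43.0, 25.0, 0.0 m³/s.
ΣQ_DR = 187.0 m³/s.
With Δt = 0.5 h = 1800 s, V = ΣQ_DR · Δt = 187.0 × 1800 = 3.37 × 10^5 m³.

V ≈ 3.37 × 10^5 m³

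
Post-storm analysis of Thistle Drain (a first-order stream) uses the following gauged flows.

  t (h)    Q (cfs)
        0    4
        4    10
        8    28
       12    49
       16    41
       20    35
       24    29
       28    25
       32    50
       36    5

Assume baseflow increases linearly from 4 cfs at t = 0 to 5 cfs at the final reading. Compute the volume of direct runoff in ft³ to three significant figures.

Direct-runoff ordinates (Q − Q_b): 0.00, 5.89, 23.78, 44.67, 36.56, 30.44, 24.33, 20.22, 45.11, 0.00 cfs.
ΣQ_DR = 231.0 cfs.
With Δt = 4 h = 14400 s, V = ΣQ_DR · Δt = 231.0 × 14400 = 3.33 × 10^6 ft³.

V ≈ 3.33 × 10^6 ft³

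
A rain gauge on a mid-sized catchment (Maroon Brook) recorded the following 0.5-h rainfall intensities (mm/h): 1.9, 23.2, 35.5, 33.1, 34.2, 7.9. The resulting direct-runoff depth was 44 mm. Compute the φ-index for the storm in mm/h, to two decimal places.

φ ≈ 9.50 mm/h

Only the 4 blocks with intensity above φ contribute runoff: 23.2, 35.5, 33.1, 34.2 mm/h.
Σ(I−φ)·Δt = d  ⇒  (23.2+35.5+33.1+34.2 − 4φ)·0.5 = 44
φ = (126.0 − 44/0.5) / 4 = 9.50 mm/h.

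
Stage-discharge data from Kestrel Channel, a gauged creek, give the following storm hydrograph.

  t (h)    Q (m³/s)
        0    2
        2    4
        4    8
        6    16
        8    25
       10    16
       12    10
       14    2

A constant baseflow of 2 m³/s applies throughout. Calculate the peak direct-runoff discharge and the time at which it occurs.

Subtracting baseflow gives direct-runoff ordinates: 0.0, 2.0, 6.0, 14.0, 23.0, 14.0, 8.0, 0.0 m³/s.
The maximum is 23.0 m³/s, occurring at the reading for t = 8 h.

Q_p = 23.0 m³/s at t = 8 h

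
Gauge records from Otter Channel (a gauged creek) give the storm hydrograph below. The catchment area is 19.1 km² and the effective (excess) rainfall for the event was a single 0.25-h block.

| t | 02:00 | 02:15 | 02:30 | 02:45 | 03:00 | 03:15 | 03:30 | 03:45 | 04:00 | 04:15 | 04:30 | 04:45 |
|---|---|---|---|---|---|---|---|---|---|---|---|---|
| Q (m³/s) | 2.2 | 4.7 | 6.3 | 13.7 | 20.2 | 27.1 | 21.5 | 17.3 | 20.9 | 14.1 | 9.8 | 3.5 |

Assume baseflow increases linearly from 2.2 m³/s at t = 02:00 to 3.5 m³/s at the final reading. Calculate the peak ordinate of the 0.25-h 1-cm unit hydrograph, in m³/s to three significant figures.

Direct runoff: 0.00, 2.38, 3.86, 11.15, 17.53, 24.31, 18.59, 14.27, 17.75, 10.84, 6.42, 0.00 m³/s; ΣQ_DR = 127.1 m³/s, peak = 24.31 m³/s.
Runoff depth d = ΣQ_DR·Δt / A = 127.1 × 900 / (19.1 km²) = 5.989 mm.
The 1-cm UH is the DRH scaled by (10 mm)/d, so U_p = 24.31 × 10/5.989 = 40.6 m³/s.

U_p ≈ 40.6 m³/s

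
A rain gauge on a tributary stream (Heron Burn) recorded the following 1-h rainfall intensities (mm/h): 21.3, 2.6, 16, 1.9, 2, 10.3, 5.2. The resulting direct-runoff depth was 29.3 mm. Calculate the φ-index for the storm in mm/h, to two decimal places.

Only the 3 blocks with intensity above φ contribute runoff: 21.3, 16, 10.3 mm/h.
Σ(I−φ)·Δt = d  ⇒  (21.3+16+10.3 − 3φ)·1 = 29.3
φ = (47.60 − 29.3/1) / 3 = 6.10 mm/h.

φ ≈ 6.10 mm/h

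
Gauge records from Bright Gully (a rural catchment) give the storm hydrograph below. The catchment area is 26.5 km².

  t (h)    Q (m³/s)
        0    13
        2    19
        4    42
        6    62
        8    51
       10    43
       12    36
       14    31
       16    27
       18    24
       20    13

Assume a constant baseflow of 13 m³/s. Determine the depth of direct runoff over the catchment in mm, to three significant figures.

d ≈ 59.2 mm

Direct runoff: 0.0, 6.0, 29.0, 49.0, 38.0, 30.0, 23.0, 18.0, 14.0, 11.0, 0.0 m³/s; ΣQ_DR = 218.0 m³/s.
V = ΣQ_DR · Δt = 218.0 × 7200 s = 1.570 × 10^6 m³.
Over A = 26.5 km², depth = V / A = 59.2 mm.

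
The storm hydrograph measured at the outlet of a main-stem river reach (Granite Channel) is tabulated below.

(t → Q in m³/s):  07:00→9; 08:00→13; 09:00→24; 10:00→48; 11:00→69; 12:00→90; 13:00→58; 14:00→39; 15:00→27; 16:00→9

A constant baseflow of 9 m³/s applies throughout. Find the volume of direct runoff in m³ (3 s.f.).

V ≈ 1.07 × 10^6 m³

Direct-runoff ordinates (Q − Q_b): 0.0, 4.0, 15.0, 39.0, 60.0, 81.0, 49.0, 30.0, 18.0, 0.0 m³/s.
ΣQ_DR = 296.0 m³/s.
With Δt = 1 h = 3600 s, V = ΣQ_DR · Δt = 296.0 × 3600 = 1.07 × 10^6 m³.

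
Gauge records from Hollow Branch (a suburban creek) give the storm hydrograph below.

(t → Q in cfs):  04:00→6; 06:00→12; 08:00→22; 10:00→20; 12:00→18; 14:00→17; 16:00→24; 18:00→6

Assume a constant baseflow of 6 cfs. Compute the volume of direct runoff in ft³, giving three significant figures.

V ≈ 5.54 × 10^5 ft³

Direct-runoff ordinates (Q − Q_b): 0.0, 6.0, 16.0, 14.0, 12.0, 11.0, 18.0, 0.0 cfs.
ΣQ_DR = 77.00 cfs.
With Δt = 2 h = 7200 s, V = ΣQ_DR · Δt = 77.00 × 7200 = 5.54 × 10^5 ft³.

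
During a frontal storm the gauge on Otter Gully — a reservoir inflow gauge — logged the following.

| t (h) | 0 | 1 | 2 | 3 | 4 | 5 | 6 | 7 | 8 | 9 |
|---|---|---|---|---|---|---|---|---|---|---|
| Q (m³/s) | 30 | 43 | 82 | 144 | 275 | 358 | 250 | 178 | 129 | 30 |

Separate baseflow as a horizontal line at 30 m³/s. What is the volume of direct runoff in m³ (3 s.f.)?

V ≈ 4.39 × 10^6 m³

Direct-runoff ordinates (Q − Q_b): 0.0, 13.0, 52.0, 114.0, 245.0, 328.0, 220.0, 148.0, 99.0, 0.0 m³/s.
ΣQ_DR = 1219 m³/s.
With Δt = 1 h = 3600 s, V = ΣQ_DR · Δt = 1219 × 3600 = 4.39 × 10^6 m³.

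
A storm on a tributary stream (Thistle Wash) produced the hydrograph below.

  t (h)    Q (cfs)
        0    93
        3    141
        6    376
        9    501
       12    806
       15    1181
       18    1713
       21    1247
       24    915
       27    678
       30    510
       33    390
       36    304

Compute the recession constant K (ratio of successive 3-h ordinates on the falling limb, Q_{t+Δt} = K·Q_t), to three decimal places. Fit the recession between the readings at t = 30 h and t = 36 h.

K ≈ 0.772

Using the recession-limb readings at t = 30 h and t = 36 h: Q falls from 510 to 304 cfs over 2 intervals.
K = (Q₂/Q₁)^(1/2) = (304/510)^(1/2) = 0.772.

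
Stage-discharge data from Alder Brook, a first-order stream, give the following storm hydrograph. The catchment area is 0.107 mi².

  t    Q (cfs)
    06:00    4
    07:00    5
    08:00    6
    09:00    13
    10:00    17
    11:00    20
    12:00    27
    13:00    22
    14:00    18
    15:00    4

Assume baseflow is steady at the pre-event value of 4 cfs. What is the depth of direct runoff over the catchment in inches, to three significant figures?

Direct runoff: 0.0, 1.0, 2.0, 9.0, 13.0, 16.0, 23.0, 18.0, 14.0, 0.0 cfs; ΣQ_DR = 96.00 cfs.
V = ΣQ_DR · Δt = 96.00 × 3600 s = 3.456 × 10^5 ft³.
Over A = 0.107 mi², depth = V / A = 1.39 in.

d ≈ 1.39 in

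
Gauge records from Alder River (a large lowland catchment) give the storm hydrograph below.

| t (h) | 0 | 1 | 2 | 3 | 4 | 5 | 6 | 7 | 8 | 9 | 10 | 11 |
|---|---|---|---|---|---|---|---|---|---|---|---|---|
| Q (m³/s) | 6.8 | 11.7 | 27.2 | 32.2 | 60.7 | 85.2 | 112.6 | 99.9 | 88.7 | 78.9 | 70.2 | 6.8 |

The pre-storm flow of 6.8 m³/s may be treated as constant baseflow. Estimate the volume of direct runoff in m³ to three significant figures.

Direct-runoff ordinates (Q − Q_b): 0.0, 4.9, 20.4, 25.4, 53.9, 78.4, 105.8, 93.1, 81.9, 72.1, 63.4, 0.0 m³/s.
ΣQ_DR = 599.3 m³/s.
With Δt = 1 h = 3600 s, V = ΣQ_DR · Δt = 599.3 × 3600 = 2.16 × 10^6 m³.

V ≈ 2.16 × 10^6 m³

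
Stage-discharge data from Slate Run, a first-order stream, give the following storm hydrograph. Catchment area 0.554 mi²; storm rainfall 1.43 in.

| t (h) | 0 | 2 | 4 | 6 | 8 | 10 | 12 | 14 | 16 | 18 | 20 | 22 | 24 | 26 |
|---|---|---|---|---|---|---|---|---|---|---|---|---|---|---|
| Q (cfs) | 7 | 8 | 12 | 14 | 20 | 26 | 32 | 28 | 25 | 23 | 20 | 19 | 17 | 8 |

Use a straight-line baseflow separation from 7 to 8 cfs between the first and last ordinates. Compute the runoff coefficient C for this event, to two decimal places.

C ≈ 0.60

ΣQ_DR = 154.0 cfs; V = ΣQ_DR·Δt = 1.109 × 10^6 ft³.
Runoff depth d = V / A = 0.8615 in.
C = d / P = 0.8615 / 1.43 = 0.60.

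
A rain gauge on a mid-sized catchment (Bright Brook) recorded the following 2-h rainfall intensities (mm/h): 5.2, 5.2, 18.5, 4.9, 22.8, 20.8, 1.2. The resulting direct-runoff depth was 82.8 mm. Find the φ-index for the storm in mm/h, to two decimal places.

φ ≈ 6.90 mm/h

Only the 3 blocks with intensity above φ contribute runoff: 18.5, 22.8, 20.8 mm/h.
Σ(I−φ)·Δt = d  ⇒  (18.5+22.8+20.8 − 3φ)·2 = 82.8
φ = (62.10 − 82.8/2) / 3 = 6.90 mm/h.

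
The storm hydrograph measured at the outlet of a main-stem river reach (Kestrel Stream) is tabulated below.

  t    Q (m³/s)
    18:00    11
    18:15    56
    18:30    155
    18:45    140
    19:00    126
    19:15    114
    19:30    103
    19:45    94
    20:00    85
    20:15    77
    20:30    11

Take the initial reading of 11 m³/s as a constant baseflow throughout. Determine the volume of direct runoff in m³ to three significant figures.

V ≈ 7.66 × 10^5 m³

Direct-runoff ordinates (Q − Q_b): 0.0, 45.0, 144.0, 129.0, 115.0, 103.0, 92.0, 83.0, 74.0, 66.0, 0.0 m³/s.
ΣQ_DR = 851.0 m³/s.
With Δt = 0.25 h = 900 s, V = ΣQ_DR · Δt = 851.0 × 900 = 7.66 × 10^5 m³.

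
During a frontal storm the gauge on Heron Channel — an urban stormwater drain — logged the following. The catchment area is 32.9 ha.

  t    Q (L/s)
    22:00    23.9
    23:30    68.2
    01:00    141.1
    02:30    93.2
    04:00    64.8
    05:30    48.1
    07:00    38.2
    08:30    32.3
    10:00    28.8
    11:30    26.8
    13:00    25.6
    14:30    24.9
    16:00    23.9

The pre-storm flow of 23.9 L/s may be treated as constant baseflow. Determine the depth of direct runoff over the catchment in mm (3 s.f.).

d ≈ 5.40 mm

Direct runoff: 0.0, 44.3, 117.2, 69.3, 40.9, 24.2, 14.3, 8.4, 4.9, 2.9, 1.7, 1.0, 0.0 L/s; ΣQ_DR = 329.1 L/s.
V = ΣQ_DR · Δt = 329.1 × 5400 s = 1.777 × 10^6 L.
Over A = 32.9 ha, depth = V / A = 5.40 mm.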